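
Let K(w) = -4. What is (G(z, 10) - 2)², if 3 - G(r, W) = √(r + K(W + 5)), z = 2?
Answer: (1 - I*√2)² ≈ -1.0 - 2.8284*I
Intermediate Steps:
G(r, W) = 3 - √(-4 + r) (G(r, W) = 3 - √(r - 4) = 3 - √(-4 + r))
(G(z, 10) - 2)² = ((3 - √(-4 + 2)) - 2)² = ((3 - √(-2)) - 2)² = ((3 - I*√2) - 2)² = (1 - I*√2)²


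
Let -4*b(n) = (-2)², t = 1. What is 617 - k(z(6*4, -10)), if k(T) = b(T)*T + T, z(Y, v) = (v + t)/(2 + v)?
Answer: 617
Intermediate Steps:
b(n) = -1 (b(n) = -¼*(-2)² = -¼*4 = -1)
z(Y, v) = (1 + v)/(2 + v) (z(Y, v) = (v + 1)/(2 + v) = (1 + v)/(2 + v))
k(T) = 0 (k(T) = -T + T = 0)
617 - k(z(6*4, -10)) = 617 - 1*0 = 617 + 0 = 617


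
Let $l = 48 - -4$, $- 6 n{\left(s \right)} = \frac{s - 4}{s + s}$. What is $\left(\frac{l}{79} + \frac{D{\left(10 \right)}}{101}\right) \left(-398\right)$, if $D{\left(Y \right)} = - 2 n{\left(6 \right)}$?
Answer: $- \frac{18828385}{71811} \approx -262.19$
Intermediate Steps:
$n{\left(s \right)} = - \frac{-4 + s}{12 s}$ ($n{\left(s \right)} = - \frac{\left(s - 4\right) \frac{1}{s + s}}{6} = - \frac{\left(-4 + s\right) \frac{1}{2 s}}{6} = - \frac{\frac{1}{2} \frac{1}{s} \left(-4 + s\right)}{6} = - \frac{-4 + s}{12 s}$)
$l = 52$ ($l = 48 + 4 = 52$)
$D{\left(Y \right)} = \frac{1}{18}$ ($D{\left(Y \right)} = - 2 \frac{4 - 6}{12 \cdot 6} = - 2 \cdot \frac{1}{12} \cdot \frac{1}{6} \left(4 - 6\right) = - 2 \cdot \frac{1}{12} \cdot \frac{1}{6} \left(-2\right) = \left(-2\right) \left(- \frac{1}{36}\right) = \frac{1}{18}$)
$\left(\frac{l}{79} + \frac{D{\left(10 \right)}}{101}\right) \left(-398\right) = \left(\frac{52}{79} + \frac{1}{18 \cdot 101}\right) \left(-398\right) = \left(52 \cdot \frac{1}{79} + \frac{1}{18} \cdot \frac{1}{101}\right) \left(-398\right) = \left(\frac{52}{79} + \frac{1}{1818}\right) \left(-398\right) = \frac{94615}{143622} \left(-398\right) = - \frac{18828385}{71811}$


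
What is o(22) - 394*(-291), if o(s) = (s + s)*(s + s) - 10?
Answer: 116580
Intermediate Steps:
o(s) = -10 + 4*s² (o(s) = (2*s)*(2*s) - 10 = 4*s² - 10 = -10 + 4*s²)
o(22) - 394*(-291) = (-10 + 4*22²) - 394*(-291) = (-10 + 4*484) + 114654 = (-10 + 1936) + 114654 = 1926 + 114654 = 116580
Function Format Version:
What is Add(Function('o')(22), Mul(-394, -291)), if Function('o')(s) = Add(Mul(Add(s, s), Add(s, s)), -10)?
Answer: 116580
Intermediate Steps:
Function('o')(s) = Add(-10, Mul(4, Pow(s, 2))) (Function('o')(s) = Add(Mul(Mul(2, s), Mul(2, s)), -10) = Add(Mul(4, Pow(s, 2)), -10) = Add(-10, Mul(4, Pow(s, 2))))
Add(Function('o')(22), Mul(-394, -291)) = Add(Add(-10, Mul(4, Pow(22, 2))), Mul(-394, -291)) = Add(Add(-10, Mul(4, 484)), 114654) = Add(Add(-10, 1936), 114654) = Add(1926, 114654) = 116580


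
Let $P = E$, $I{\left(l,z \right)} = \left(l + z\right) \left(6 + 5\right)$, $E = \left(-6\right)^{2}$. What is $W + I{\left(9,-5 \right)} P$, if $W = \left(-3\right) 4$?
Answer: $1572$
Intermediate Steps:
$E = 36$
$I{\left(l,z \right)} = 11 l + 11 z$ ($I{\left(l,z \right)} = \left(l + z\right) 11 = 11 l + 11 z$)
$P = 36$
$W = -12$
$W + I{\left(9,-5 \right)} P = -12 + \left(11 \cdot 9 + 11 \left(-5\right)\right) 36 = -12 + \left(99 - 55\right) 36 = -12 + 44 \cdot 36 = -12 + 1584 = 1572$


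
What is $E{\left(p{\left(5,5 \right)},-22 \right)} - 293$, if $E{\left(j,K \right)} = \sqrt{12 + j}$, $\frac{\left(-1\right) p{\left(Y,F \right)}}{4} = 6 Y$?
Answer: $-293 + 6 i \sqrt{3} \approx -293.0 + 10.392 i$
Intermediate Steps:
$p{\left(Y,F \right)} = - 24 Y$ ($p{\left(Y,F \right)} = - 4 \cdot 6 Y = - 24 Y$)
$E{\left(p{\left(5,5 \right)},-22 \right)} - 293 = \sqrt{12 - 120} - 293 = \sqrt{-108} - 293 = 6 i \sqrt{3} - 293 = -293 + 6 i \sqrt{3}$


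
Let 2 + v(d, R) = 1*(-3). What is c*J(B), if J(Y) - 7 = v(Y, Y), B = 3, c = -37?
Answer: -74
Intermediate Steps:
v(d, R) = -5 (v(d, R) = -2 + 1*(-3) = -2 - 3 = -5)
J(Y) = 2 (J(Y) = 7 - 5 = 2)
c*J(B) = -37*2 = -74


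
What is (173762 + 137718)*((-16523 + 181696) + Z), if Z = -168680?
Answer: -1092360360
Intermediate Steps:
(173762 + 137718)*((-16523 + 181696) + Z) = (173762 + 137718)*((-16523 + 181696) - 168680) = 311480*(165173 - 168680) = 311480*(-3507) = -1092360360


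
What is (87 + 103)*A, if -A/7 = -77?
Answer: 102410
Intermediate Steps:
A = 539 (A = -7*(-77) = 539)
(87 + 103)*A = (87 + 103)*539 = 190*539 = 102410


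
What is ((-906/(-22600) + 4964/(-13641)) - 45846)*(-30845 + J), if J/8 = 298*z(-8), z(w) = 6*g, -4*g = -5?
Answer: 18324481153110811/30828660 ≈ 5.9440e+8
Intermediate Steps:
g = 5/4 (g = -¼*(-5) = 5/4 ≈ 1.2500)
z(w) = 15/2 (z(w) = 6*(5/4) = 15/2)
J = 17880 (J = 8*(298*(15/2)) = 8*2235 = 17880)
((-906/(-22600) + 4964/(-13641)) - 45846)*(-30845 + J) = ((-906/(-22600) + 4964/(-13641)) - 45846)*(-30845 + 17880) = ((-906*(-1/22600) + 4964*(-1/13641)) - 45846)*(-12965) = ((453/11300 - 4964/13641) - 45846)*(-12965) = (-49913827/154143300 - 45846)*(-12965) = -7066903645627/154143300*(-12965) = 18324481153110811/30828660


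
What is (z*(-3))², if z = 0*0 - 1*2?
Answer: 36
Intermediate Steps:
z = -2 (z = 0 - 2 = -2)
(z*(-3))² = (-2*(-3))² = 6² = 36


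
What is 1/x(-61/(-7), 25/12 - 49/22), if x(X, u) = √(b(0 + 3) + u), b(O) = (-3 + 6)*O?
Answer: 2*√38577/1169 ≈ 0.33603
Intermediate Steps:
b(O) = 3*O
x(X, u) = √(9 + u) (x(X, u) = √(3*(0 + 3) + u) = √(3*3 + u) = √(9 + u))
1/x(-61/(-7), 25/12 - 49/22) = 1/(√(9 + (25/12 - 49/22))) = 1/(√(9 - 19/132)) = 1/(√(1169/132)) = 1/(√38577/66) = 2*√38577/1169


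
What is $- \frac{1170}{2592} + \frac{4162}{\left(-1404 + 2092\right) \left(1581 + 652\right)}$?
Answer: $- \frac{6203777}{13826736} \approx -0.44868$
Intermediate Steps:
$- \frac{1170}{2592} + \frac{4162}{\left(-1404 + 2092\right) \left(1581 + 652\right)} = \left(-1170\right) \frac{1}{2592} + \frac{4162}{688 \cdot 2233} = - \frac{65}{144} + \frac{4162}{1536304} = - \frac{65}{144} + 4162 \cdot \frac{1}{1536304} = - \frac{65}{144} + \frac{2081}{768152} = - \frac{6203777}{13826736}$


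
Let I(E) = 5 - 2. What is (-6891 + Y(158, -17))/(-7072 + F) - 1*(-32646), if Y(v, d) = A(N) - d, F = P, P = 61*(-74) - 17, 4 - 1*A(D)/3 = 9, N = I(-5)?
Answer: 378798427/11603 ≈ 32647.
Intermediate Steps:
I(E) = 3
N = 3
A(D) = -15 (A(D) = 12 - 3*9 = 12 - 27 = -15)
P = -4531 (P = -4514 - 17 = -4531)
F = -4531
Y(v, d) = -15 - d
(-6891 + Y(158, -17))/(-7072 + F) - 1*(-32646) = (-6891 + (-15 - 1*(-17)))/(-7072 - 4531) - 1*(-32646) = (-6891 + (-15 + 17))/(-11603) + 32646 = (-6891 + 2)*(-1/11603) + 32646 = -6889*(-1/11603) + 32646 = 6889/11603 + 32646 = 378798427/11603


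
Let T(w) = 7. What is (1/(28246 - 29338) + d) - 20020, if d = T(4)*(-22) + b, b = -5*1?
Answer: -22035469/1092 ≈ -20179.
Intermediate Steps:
b = -5
d = -159 (d = 7*(-22) - 5 = -154 - 5 = -159)
(1/(28246 - 29338) + d) - 20020 = (1/(28246 - 29338) - 159) - 20020 = (1/(-1092) - 159) - 20020 = (-1/1092 - 159) - 20020 = -173629/1092 - 20020 = -22035469/1092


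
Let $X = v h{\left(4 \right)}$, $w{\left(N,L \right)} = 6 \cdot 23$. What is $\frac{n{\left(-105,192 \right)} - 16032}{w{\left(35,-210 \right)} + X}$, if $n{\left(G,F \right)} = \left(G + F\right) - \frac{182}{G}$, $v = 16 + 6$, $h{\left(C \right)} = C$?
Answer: $- \frac{239149}{3390} \approx -70.545$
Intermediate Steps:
$v = 22$
$n{\left(G,F \right)} = F + G - \frac{182}{G}$ ($n{\left(G,F \right)} = \left(F + G\right) - \frac{182}{G} = F + G - \frac{182}{G}$)
$w{\left(N,L \right)} = 138$
$X = 88$ ($X = 22 \cdot 4 = 88$)
$\frac{n{\left(-105,192 \right)} - 16032}{w{\left(35,-210 \right)} + X} = \frac{\left(192 - 105 - \frac{182}{-105}\right) - 16032}{138 + 88} = \frac{\left(192 - 105 - - \frac{26}{15}\right) - 16032}{226} = \left(\left(192 - 105 + \frac{26}{15}\right) - 16032\right) \frac{1}{226} = \left(\frac{1331}{15} - 16032\right) \frac{1}{226} = \left(- \frac{239149}{15}\right) \frac{1}{226} = - \frac{239149}{3390}$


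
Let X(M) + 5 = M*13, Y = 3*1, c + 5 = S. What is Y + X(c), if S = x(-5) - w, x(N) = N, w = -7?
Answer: -41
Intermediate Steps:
S = 2 (S = -5 - 1*(-7) = -5 + 7 = 2)
c = -3 (c = -5 + 2 = -3)
Y = 3
X(M) = -5 + 13*M (X(M) = -5 + M*13 = -5 + 13*M)
Y + X(c) = 3 + (-5 + 13*(-3)) = 3 + (-5 - 39) = 3 - 44 = -41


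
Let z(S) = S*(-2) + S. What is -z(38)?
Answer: 38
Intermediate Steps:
z(S) = -S (z(S) = -2*S + S = -S)
-z(38) = -(-1)*38 = -1*(-38) = 38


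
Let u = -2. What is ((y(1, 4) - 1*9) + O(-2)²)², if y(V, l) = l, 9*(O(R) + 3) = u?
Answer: 190096/6561 ≈ 28.974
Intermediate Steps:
O(R) = -29/9 (O(R) = -3 + (⅑)*(-2) = -3 - 2/9 = -29/9)
((y(1, 4) - 1*9) + O(-2)²)² = ((4 - 1*9) + (-29/9)²)² = ((4 - 9) + 841/81)² = (-5 + 841/81)² = (436/81)² = 190096/6561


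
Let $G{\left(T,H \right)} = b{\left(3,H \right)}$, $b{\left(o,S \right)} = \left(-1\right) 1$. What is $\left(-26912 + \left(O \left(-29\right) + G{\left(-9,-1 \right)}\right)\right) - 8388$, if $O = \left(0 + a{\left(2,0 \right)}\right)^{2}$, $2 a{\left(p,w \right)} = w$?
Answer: $-35301$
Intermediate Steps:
$b{\left(o,S \right)} = -1$
$a{\left(p,w \right)} = \frac{w}{2}$
$G{\left(T,H \right)} = -1$
$O = 0$ ($O = \left(0 + \frac{1}{2} \cdot 0\right)^{2} = \left(0 + 0\right)^{2} = 0^{2} = 0$)
$\left(-26912 + \left(O \left(-29\right) + G{\left(-9,-1 \right)}\right)\right) - 8388 = \left(-26912 + \left(0 \left(-29\right) - 1\right)\right) - 8388 = \left(-26912 + \left(0 - 1\right)\right) - 8388 = \left(-26912 - 1\right) - 8388 = -26913 - 8388 = -35301$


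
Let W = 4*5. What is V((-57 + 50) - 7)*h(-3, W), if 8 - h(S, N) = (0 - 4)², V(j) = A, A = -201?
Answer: 1608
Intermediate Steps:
W = 20
V(j) = -201
h(S, N) = -8 (h(S, N) = 8 - (0 - 4)² = 8 - 1*(-4)² = 8 - 1*16 = 8 - 16 = -8)
V((-57 + 50) - 7)*h(-3, W) = -201*(-8) = 1608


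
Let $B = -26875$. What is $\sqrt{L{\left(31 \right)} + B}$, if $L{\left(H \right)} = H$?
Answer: $2 i \sqrt{6711} \approx 163.84 i$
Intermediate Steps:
$\sqrt{L{\left(31 \right)} + B} = \sqrt{31 - 26875} = \sqrt{-26844} = 2 i \sqrt{6711}$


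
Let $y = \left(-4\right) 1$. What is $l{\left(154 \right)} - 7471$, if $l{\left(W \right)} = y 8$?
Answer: $-7503$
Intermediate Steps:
$y = -4$
$l{\left(W \right)} = -32$ ($l{\left(W \right)} = \left(-4\right) 8 = -32$)
$l{\left(154 \right)} - 7471 = -32 - 7471 = -7503$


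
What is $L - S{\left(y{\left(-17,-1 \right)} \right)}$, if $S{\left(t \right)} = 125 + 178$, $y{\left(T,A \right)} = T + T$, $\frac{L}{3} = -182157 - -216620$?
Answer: $103086$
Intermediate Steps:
$L = 103389$ ($L = 3 \left(-182157 - -216620\right) = 3 \left(-182157 + 216620\right) = 3 \cdot 34463 = 103389$)
$y{\left(T,A \right)} = 2 T$
$S{\left(t \right)} = 303$
$L - S{\left(y{\left(-17,-1 \right)} \right)} = 103389 - 303 = 103086$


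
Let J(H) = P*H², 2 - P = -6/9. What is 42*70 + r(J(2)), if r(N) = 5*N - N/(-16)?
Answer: 2994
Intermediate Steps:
P = 8/3 (P = 2 - (-6)/9 = 2 - 1*(-⅔) = 2 + ⅔ = 8/3 ≈ 2.6667)
J(H) = 8*H²/3
r(N) = 81*N/16 (r(N) = 5*N - N*(-1)/16 = 5*N - (-1)*N/16 = 5*N + N/16 = 81*N/16)
42*70 + r(J(2)) = 42*70 + 81*((8/3)*2²)/16 = 2940 + 81*((8/3)*4)/16 = 2940 + (81/16)*(32/3) = 2940 + 54 = 2994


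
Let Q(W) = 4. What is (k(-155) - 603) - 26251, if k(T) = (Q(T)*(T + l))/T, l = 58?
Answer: -4161982/155 ≈ -26852.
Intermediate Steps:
k(T) = (232 + 4*T)/T (k(T) = (4*(T + 58))/T = (4*(58 + T))/T = (232 + 4*T)/T)
(k(-155) - 603) - 26251 = ((4 + 232/(-155)) - 603) - 26251 = ((4 + 232*(-1/155)) - 603) - 26251 = ((4 - 232/155) - 603) - 26251 = (388/155 - 603) - 26251 = -93077/155 - 26251 = -4161982/155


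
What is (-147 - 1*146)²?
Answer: 85849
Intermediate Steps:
(-147 - 1*146)² = (-147 - 146)² = (-293)² = 85849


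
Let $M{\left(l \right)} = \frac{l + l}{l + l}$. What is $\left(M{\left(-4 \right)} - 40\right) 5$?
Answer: $-195$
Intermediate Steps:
$M{\left(l \right)} = 1$ ($M{\left(l \right)} = \frac{2 l}{2 l} = 2 l \frac{1}{2 l} = 1$)
$\left(M{\left(-4 \right)} - 40\right) 5 = \left(1 - 40\right) 5 = \left(-39\right) 5 = -195$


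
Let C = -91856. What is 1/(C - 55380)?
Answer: -1/147236 ≈ -6.7918e-6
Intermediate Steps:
1/(C - 55380) = 1/(-91856 - 55380) = 1/(-147236) = -1/147236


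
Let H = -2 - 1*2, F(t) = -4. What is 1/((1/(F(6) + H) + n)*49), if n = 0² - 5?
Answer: -8/2009 ≈ -0.0039821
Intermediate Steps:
n = -5 (n = 0 - 5 = -5)
H = -4 (H = -2 - 2 = -4)
1/((1/(F(6) + H) + n)*49) = 1/((1/(-4 - 4) - 5)*49) = 1/((1/(-8) - 5)*49) = 1/((-⅛ - 5)*49) = 1/(-41/8*49) = 1/(-2009/8) = -8/2009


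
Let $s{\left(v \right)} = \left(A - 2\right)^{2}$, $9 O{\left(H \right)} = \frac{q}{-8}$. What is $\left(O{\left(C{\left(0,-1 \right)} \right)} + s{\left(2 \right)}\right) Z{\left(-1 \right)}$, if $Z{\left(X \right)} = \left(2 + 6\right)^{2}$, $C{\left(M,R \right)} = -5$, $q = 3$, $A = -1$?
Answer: $\frac{1720}{3} \approx 573.33$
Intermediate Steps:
$O{\left(H \right)} = - \frac{1}{24}$ ($O{\left(H \right)} = \frac{3 \frac{1}{-8}}{9} = \frac{3 \left(- \frac{1}{8}\right)}{9} = \frac{1}{9} \left(- \frac{3}{8}\right) = - \frac{1}{24}$)
$Z{\left(X \right)} = 64$ ($Z{\left(X \right)} = 8^{2} = 64$)
$s{\left(v \right)} = 9$ ($s{\left(v \right)} = \left(-1 - 2\right)^{2} = \left(-3\right)^{2} = 9$)
$\left(O{\left(C{\left(0,-1 \right)} \right)} + s{\left(2 \right)}\right) Z{\left(-1 \right)} = \left(- \frac{1}{24} + 9\right) 64 = \frac{215}{24} \cdot 64 = \frac{1720}{3}$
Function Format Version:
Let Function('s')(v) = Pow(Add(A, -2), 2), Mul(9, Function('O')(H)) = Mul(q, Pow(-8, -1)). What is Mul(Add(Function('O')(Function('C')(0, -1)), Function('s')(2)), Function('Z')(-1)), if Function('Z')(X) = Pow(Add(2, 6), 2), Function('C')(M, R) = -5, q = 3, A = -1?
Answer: Rational(1720, 3) ≈ 573.33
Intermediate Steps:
Function('O')(H) = Rational(-1, 24) (Function('O')(H) = Mul(Rational(1, 9), Mul(3, Pow(-8, -1))) = Mul(Rational(1, 9), Mul(3, Rational(-1, 8))) = Mul(Rational(1, 9), Rational(-3, 8)) = Rational(-1, 24))
Function('Z')(X) = 64 (Function('Z')(X) = Pow(8, 2) = 64)
Function('s')(v) = 9 (Function('s')(v) = Pow(Add(-1, -2), 2) = Pow(-3, 2) = 9)
Mul(Add(Function('O')(Function('C')(0, -1)), Function('s')(2)), Function('Z')(-1)) = Mul(Add(Rational(-1, 24), 9), 64) = Mul(Rational(215, 24), 64) = Rational(1720, 3)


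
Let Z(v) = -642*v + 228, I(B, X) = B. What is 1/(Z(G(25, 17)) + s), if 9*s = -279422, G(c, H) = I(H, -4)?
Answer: -9/375596 ≈ -2.3962e-5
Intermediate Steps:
G(c, H) = H
Z(v) = 228 - 642*v
s = -279422/9 (s = (⅑)*(-279422) = -279422/9 ≈ -31047.)
1/(Z(G(25, 17)) + s) = 1/((228 - 642*17) - 279422/9) = 1/((228 - 10914) - 279422/9) = 1/(-10686 - 279422/9) = 1/(-375596/9) = -9/375596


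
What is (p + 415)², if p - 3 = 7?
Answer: 180625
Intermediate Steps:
p = 10 (p = 3 + 7 = 10)
(p + 415)² = (10 + 415)² = 425² = 180625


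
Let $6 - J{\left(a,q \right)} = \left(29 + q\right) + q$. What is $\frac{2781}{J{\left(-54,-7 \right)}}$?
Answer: $-309$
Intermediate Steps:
$J{\left(a,q \right)} = -23 - 2 q$ ($J{\left(a,q \right)} = 6 - \left(\left(29 + q\right) + q\right) = 6 - \left(29 + 2 q\right) = -23 - 2 q$)
$\frac{2781}{J{\left(-54,-7 \right)}} = \frac{2781}{-23 - -14} = \frac{2781}{-23 + 14} = \frac{2781}{-9} = 2781 \left(- \frac{1}{9}\right) = -309$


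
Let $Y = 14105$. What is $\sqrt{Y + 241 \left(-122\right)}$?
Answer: $i \sqrt{15297} \approx 123.68 i$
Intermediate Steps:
$\sqrt{Y + 241 \left(-122\right)} = \sqrt{14105 + 241 \left(-122\right)} = \sqrt{14105 - 29402} = \sqrt{-15297} = i \sqrt{15297}$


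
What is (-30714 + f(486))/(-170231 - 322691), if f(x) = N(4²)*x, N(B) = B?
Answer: 11469/246461 ≈ 0.046535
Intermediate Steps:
f(x) = 16*x (f(x) = 4²*x = 16*x)
(-30714 + f(486))/(-170231 - 322691) = (-30714 + 16*486)/(-170231 - 322691) = (-30714 + 7776)/(-492922) = -22938*(-1/492922) = 11469/246461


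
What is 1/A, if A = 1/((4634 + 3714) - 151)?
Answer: 8197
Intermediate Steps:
A = 1/8197 (A = 1/(8348 - 151) = 1/8197 ≈ 0.00012200)
1/A = 1/(1/8197) = 8197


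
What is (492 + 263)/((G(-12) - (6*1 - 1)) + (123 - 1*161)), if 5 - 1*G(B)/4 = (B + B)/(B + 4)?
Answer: -151/7 ≈ -21.571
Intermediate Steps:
G(B) = 20 - 8*B/(4 + B) (G(B) = 20 - 4*(B + B)/(B + 4) = 20 - 4*2*B/(4 + B) = 20 - 8*B/(4 + B))
(492 + 263)/((G(-12) - (6*1 - 1)) + (123 - 1*161)) = (492 + 263)/((4*(20 + 3*(-12))/(4 - 12) - (6*1 - 1)) + (123 - 1*161)) = 755/((4*(20 - 36)/(-8) - (6 - 1)) + (123 - 161)) = 755/((4*(-1/8)*(-16) - 1*5) - 38) = 755/((8 - 5) - 38) = 755/(3 - 38) = 755/(-35) = 755*(-1/35) = -151/7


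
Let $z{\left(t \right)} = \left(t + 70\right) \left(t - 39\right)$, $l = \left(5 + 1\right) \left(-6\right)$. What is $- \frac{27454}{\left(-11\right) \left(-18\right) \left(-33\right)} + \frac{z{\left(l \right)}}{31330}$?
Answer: $\frac{42173606}{10235511} \approx 4.1203$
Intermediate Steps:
$l = -36$ ($l = 6 \left(-6\right) = -36$)
$z{\left(t \right)} = \left(-39 + t\right) \left(70 + t\right)$ ($z{\left(t \right)} = \left(70 + t\right) \left(-39 + t\right) = \left(-39 + t\right) \left(70 + t\right)$)
$- \frac{27454}{\left(-11\right) \left(-18\right) \left(-33\right)} + \frac{z{\left(l \right)}}{31330} = - \frac{27454}{\left(-11\right) \left(-18\right) \left(-33\right)} + \frac{-2730 + \left(-36\right)^{2} + 31 \left(-36\right)}{31330} = - \frac{27454}{198 \left(-33\right)} + \left(-2730 + 1296 - 1116\right) \frac{1}{31330} = - \frac{27454}{-6534} - \frac{255}{3133} = \left(-27454\right) \left(- \frac{1}{6534}\right) - \frac{255}{3133} = \frac{13727}{3267} - \frac{255}{3133} = \frac{42173606}{10235511}$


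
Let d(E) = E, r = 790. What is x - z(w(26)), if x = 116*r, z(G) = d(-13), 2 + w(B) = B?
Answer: 91653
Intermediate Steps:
w(B) = -2 + B
z(G) = -13
x = 91640 (x = 116*790 = 91640)
x - z(w(26)) = 91640 - 1*(-13) = 91640 + 13 = 91653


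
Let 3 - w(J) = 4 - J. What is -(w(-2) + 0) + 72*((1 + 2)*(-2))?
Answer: -429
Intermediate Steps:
w(J) = -1 + J (w(J) = 3 - (4 - J) = 3 + (-4 + J) = -1 + J)
-(w(-2) + 0) + 72*((1 + 2)*(-2)) = -((-1 - 2) + 0) + 72*((1 + 2)*(-2)) = -(-3 + 0) + 72*(3*(-2)) = -1*(-3) + 72*(-6) = 3 - 432 = -429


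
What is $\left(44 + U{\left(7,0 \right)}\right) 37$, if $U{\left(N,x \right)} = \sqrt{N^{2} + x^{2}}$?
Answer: $1887$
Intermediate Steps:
$\left(44 + U{\left(7,0 \right)}\right) 37 = \left(44 + \sqrt{7^{2} + 0^{2}}\right) 37 = \left(44 + \sqrt{49 + 0}\right) 37 = \left(44 + \sqrt{49}\right) 37 = \left(44 + 7\right) 37 = 51 \cdot 37 = 1887$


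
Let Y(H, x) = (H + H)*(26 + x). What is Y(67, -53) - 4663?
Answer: -8281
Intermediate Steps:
Y(H, x) = 2*H*(26 + x) (Y(H, x) = (2*H)*(26 + x) = 2*H*(26 + x))
Y(67, -53) - 4663 = 2*67*(26 - 53) - 4663 = 2*67*(-27) - 4663 = -3618 - 4663 = -8281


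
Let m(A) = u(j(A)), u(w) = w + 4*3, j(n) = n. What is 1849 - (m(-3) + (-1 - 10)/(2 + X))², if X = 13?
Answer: 400649/225 ≈ 1780.7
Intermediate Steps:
u(w) = 12 + w (u(w) = w + 12 = 12 + w)
m(A) = 12 + A
1849 - (m(-3) + (-1 - 10)/(2 + X))² = 1849 - ((12 - 3) + (-1 - 10)/(2 + 13))² = 1849 - (9 - 11/15)² = 1849 - (124/15)² = 1849 - 1*15376/225 = 1849 - 15376/225 = 400649/225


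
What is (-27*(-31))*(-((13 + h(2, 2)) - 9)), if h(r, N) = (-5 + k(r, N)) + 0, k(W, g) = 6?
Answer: -4185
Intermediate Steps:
h(r, N) = 1 (h(r, N) = (-5 + 6) + 0 = 1 + 0 = 1)
(-27*(-31))*(-((13 + h(2, 2)) - 9)) = (-27*(-31))*(-((13 + 1) - 9)) = 837*(-(14 - 9)) = 837*(-1*5) = 837*(-5) = -4185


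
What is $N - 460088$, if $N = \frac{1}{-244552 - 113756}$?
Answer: $- \frac{164853211105}{358308} \approx -4.6009 \cdot 10^{5}$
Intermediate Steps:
$N = - \frac{1}{358308}$ ($N = \frac{1}{-358308} = - \frac{1}{358308} \approx -2.7909 \cdot 10^{-6}$)
$N - 460088 = - \frac{1}{358308} - 460088 = - \frac{164853211105}{358308}$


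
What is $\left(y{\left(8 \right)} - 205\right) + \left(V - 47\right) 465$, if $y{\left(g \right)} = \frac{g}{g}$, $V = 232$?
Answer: $85821$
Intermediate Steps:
$y{\left(g \right)} = 1$
$\left(y{\left(8 \right)} - 205\right) + \left(V - 47\right) 465 = \left(1 - 205\right) + \left(232 - 47\right) 465 = \left(1 - 205\right) + 185 \cdot 465 = -204 + 86025 = 85821$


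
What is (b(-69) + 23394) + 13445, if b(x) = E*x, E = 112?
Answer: 29111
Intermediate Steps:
b(x) = 112*x
(b(-69) + 23394) + 13445 = (112*(-69) + 23394) + 13445 = (-7728 + 23394) + 13445 = 15666 + 13445 = 29111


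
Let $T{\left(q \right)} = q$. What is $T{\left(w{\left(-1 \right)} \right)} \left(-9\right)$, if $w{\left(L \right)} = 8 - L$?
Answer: $-81$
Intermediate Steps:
$T{\left(w{\left(-1 \right)} \right)} \left(-9\right) = \left(8 - -1\right) \left(-9\right) = \left(8 + 1\right) \left(-9\right) = 9 \left(-9\right) = -81$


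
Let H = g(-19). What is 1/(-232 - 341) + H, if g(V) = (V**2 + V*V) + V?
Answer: 402818/573 ≈ 703.00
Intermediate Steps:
g(V) = V + 2*V**2 (g(V) = (V**2 + V**2) + V = 2*V**2 + V = V + 2*V**2)
H = 703 (H = -19*(1 + 2*(-19)) = -19*(1 - 38) = -19*(-37) = 703)
1/(-232 - 341) + H = 1/(-232 - 341) + 703 = 1/(-573) + 703 = -1/573 + 703 = 402818/573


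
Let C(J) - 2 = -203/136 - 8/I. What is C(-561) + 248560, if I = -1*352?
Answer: 371846553/1496 ≈ 2.4856e+5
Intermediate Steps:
I = -352
C(J) = 793/1496 (C(J) = 2 + (-203/136 - 8/(-352)) = 2 + (-203*1/136 - 8*(-1/352)) = 2 + (-203/136 + 1/44) = 2 - 2199/1496 = 793/1496)
C(-561) + 248560 = 793/1496 + 248560 = 371846553/1496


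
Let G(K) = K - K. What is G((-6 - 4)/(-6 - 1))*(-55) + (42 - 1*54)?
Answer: -12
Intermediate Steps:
G(K) = 0
G((-6 - 4)/(-6 - 1))*(-55) + (42 - 1*54) = 0*(-55) + (42 - 1*54) = 0 + (42 - 54) = 0 - 12 = -12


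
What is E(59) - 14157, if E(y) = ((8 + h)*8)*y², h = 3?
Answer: 292171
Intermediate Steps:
E(y) = 88*y² (E(y) = ((8 + 3)*8)*y² = (11*8)*y² = 88*y²)
E(59) - 14157 = 88*59² - 14157 = 88*3481 - 14157 = 306328 - 14157 = 292171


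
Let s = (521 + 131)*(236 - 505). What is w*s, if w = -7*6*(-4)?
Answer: -29465184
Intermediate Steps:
w = 168 (w = -42*(-4) = 168)
s = -175388 (s = 652*(-269) = -175388)
w*s = 168*(-175388) = -29465184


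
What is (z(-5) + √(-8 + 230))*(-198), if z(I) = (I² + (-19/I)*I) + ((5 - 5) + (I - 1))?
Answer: -198*√222 ≈ -2950.1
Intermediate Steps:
z(I) = -20 + I + I² (z(I) = (I² - 19) + (0 + (-1 + I)) = (-19 + I²) + (-1 + I) = -20 + I + I²)
(z(-5) + √(-8 + 230))*(-198) = ((-20 - 5 + (-5)²) + √(-8 + 230))*(-198) = ((-20 - 5 + 25) + √222)*(-198) = (0 + √222)*(-198) = √222*(-198) = -198*√222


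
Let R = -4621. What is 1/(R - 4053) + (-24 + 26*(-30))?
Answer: -6973897/8674 ≈ -804.00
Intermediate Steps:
1/(R - 4053) + (-24 + 26*(-30)) = 1/(-4621 - 4053) + (-24 + 26*(-30)) = 1/(-8674) + (-24 - 780) = -1/8674 - 804 = -6973897/8674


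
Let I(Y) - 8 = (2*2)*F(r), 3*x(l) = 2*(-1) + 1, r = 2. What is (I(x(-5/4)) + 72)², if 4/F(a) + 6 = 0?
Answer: 53824/9 ≈ 5980.4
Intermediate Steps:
F(a) = -⅔ (F(a) = 4/(-6 + 0) = 4/(-6) = 4*(-⅙) = -⅔)
x(l) = -⅓ (x(l) = (2*(-1) + 1)/3 = (-2 + 1)/3 = (⅓)*(-1) = -⅓)
I(Y) = 16/3 (I(Y) = 8 + (2*2)*(-⅔) = 8 + 4*(-⅔) = 8 - 8/3 = 16/3)
(I(x(-5/4)) + 72)² = (16/3 + 72)² = (232/3)² = 53824/9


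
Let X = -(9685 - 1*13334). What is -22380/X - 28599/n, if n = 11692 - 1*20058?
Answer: -931161/343006 ≈ -2.7147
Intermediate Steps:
X = 3649 (X = -(9685 - 13334) = -1*(-3649) = 3649)
n = -8366 (n = 11692 - 20058 = -8366)
-22380/X - 28599/n = -22380/3649 - 28599/(-8366) = -22380*1/3649 - 28599*(-1/8366) = -22380/3649 + 28599/8366 = -931161/343006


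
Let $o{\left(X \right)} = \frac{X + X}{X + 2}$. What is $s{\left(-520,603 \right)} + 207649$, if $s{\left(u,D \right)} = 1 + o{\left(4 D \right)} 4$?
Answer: $\frac{250643198}{1207} \approx 2.0766 \cdot 10^{5}$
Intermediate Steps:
$o{\left(X \right)} = \frac{2 X}{2 + X}$
$s{\left(u,D \right)} = 1 + \frac{32 D}{2 + 4 D}$ ($s{\left(u,D \right)} = 1 + \frac{2 \cdot 4 D}{2 + 4 D} 4 = 1 + \frac{8 D}{2 + 4 D} 4 = 1 + \frac{32 D}{2 + 4 D}$)
$s{\left(-520,603 \right)} + 207649 = \frac{1 + 18 \cdot 603}{1 + 2 \cdot 603} + 207649 = \frac{1 + 10854}{1 + 1206} + 207649 = \frac{1}{1207} \cdot 10855 + 207649 = \frac{10855}{1207} + 207649 = \frac{250643198}{1207}$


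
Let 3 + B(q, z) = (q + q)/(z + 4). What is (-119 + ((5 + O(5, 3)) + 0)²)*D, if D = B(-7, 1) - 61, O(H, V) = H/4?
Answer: 213593/40 ≈ 5339.8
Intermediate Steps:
O(H, V) = H/4 (O(H, V) = H*(¼) = H/4)
B(q, z) = -3 + 2*q/(4 + z) (B(q, z) = -3 + (q + q)/(z + 4) = -3 + (2*q)/(4 + z) = -3 + 2*q/(4 + z))
D = -334/5 (D = (-12 - 3*1 + 2*(-7))/(4 + 1) - 61 = (-12 - 3 - 14)/5 - 61 = (⅕)*(-29) - 61 = -29/5 - 61 = -334/5 ≈ -66.800)
(-119 + ((5 + O(5, 3)) + 0)²)*D = (-119 + ((5 + (¼)*5) + 0)²)*(-334/5) = (-119 + ((5 + 5/4) + 0)²)*(-334/5) = (-119 + (25/4 + 0)²)*(-334/5) = (-119 + (25/4)²)*(-334/5) = (-119 + 625/16)*(-334/5) = -1279/16*(-334/5) = 213593/40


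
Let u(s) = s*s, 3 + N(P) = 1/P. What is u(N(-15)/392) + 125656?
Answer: 1086120202129/8643600 ≈ 1.2566e+5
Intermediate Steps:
N(P) = -3 + 1/P
u(s) = s²
u(N(-15)/392) + 125656 = ((-3 + 1/(-15))/392)² + 125656 = ((-3 - 1/15)*(1/392))² + 125656 = (-46/15*1/392)² + 125656 = (-23/2940)² + 125656 = 529/8643600 + 125656 = 1086120202129/8643600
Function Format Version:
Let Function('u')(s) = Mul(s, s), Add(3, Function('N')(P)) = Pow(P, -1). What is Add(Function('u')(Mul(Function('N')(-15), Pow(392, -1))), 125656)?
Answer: Rational(1086120202129, 8643600) ≈ 1.2566e+5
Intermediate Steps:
Function('N')(P) = Add(-3, Pow(P, -1))
Function('u')(s) = Pow(s, 2)
Add(Function('u')(Mul(Function('N')(-15), Pow(392, -1))), 125656) = Add(Pow(Mul(Add(-3, Pow(-15, -1)), Pow(392, -1)), 2), 125656) = Add(Pow(Mul(Add(-3, Rational(-1, 15)), Rational(1, 392)), 2), 125656) = Add(Pow(Mul(Rational(-46, 15), Rational(1, 392)), 2), 125656) = Add(Pow(Rational(-23, 2940), 2), 125656) = Add(Rational(529, 8643600), 125656) = Rational(1086120202129, 8643600)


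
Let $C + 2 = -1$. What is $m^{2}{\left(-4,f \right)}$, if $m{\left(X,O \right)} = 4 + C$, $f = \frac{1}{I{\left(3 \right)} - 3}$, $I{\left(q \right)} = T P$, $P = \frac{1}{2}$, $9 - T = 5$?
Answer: $1$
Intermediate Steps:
$T = 4$ ($T = 9 - 5 = 4$)
$P = \frac{1}{2} \approx 0.5$
$I{\left(q \right)} = 2$ ($I{\left(q \right)} = 4 \cdot \frac{1}{2} = 2$)
$C = -3$ ($C = -2 - 1 = -3$)
$f = -1$ ($f = \frac{1}{2 - 3} = \frac{1}{-1} = -1$)
$m{\left(X,O \right)} = 1$ ($m{\left(X,O \right)} = 4 - 3 = 1$)
$m^{2}{\left(-4,f \right)} = 1^{2} = 1$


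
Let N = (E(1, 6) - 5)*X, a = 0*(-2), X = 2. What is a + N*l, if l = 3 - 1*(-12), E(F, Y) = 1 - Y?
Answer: -300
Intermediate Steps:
a = 0
l = 15 (l = 3 + 12 = 15)
N = -20 (N = ((1 - 1*6) - 5)*2 = ((1 - 6) - 5)*2 = (-5 - 5)*2 = -10*2 = -20)
a + N*l = 0 - 20*15 = 0 - 300 = -300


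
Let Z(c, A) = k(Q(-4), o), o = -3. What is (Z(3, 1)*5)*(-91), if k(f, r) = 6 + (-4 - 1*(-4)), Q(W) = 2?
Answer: -2730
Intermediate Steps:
k(f, r) = 6 (k(f, r) = 6 + (-4 + 4) = 6 + 0 = 6)
Z(c, A) = 6
(Z(3, 1)*5)*(-91) = (6*5)*(-91) = 30*(-91) = -2730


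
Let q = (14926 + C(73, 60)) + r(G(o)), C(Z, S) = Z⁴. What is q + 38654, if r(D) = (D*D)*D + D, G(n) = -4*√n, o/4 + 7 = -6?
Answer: 28451821 + 6648*I*√13 ≈ 2.8452e+7 + 23970.0*I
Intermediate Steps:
o = -52 (o = -28 + 4*(-6) = -28 - 24 = -52)
r(D) = D + D³ (r(D) = D²*D + D = D³ + D = D + D³)
q = 28413167 + 6648*I*√13 (q = (14926 + 73⁴) + (-8*I*√13 + (-8*I*√13)³) = (14926 + 28398241) + (-8*I*√13 + (-8*I*√13)³) = 28413167 + (-8*I*√13 + (-8*I*√13)³) = 28413167 + (-8*I*√13 + 6656*I*√13) = 28413167 + 6648*I*√13 ≈ 2.8413e+7 + 23970.0*I)
q + 38654 = (28413167 + 6648*I*√13) + 38654 = 28451821 + 6648*I*√13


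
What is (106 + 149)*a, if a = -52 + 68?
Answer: 4080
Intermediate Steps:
a = 16
(106 + 149)*a = (106 + 149)*16 = 255*16 = 4080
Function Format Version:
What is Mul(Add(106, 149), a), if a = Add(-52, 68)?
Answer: 4080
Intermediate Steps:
a = 16
Mul(Add(106, 149), a) = Mul(Add(106, 149), 16) = Mul(255, 16) = 4080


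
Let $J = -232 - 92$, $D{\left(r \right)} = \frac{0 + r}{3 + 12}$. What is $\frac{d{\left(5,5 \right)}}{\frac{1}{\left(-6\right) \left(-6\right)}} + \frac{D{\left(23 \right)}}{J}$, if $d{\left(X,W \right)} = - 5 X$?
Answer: $- \frac{4374023}{4860} \approx -900.0$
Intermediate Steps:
$D{\left(r \right)} = \frac{r}{15}$
$J = -324$
$\frac{d{\left(5,5 \right)}}{\frac{1}{\left(-6\right) \left(-6\right)}} + \frac{D{\left(23 \right)}}{J} = \frac{\left(-5\right) 5}{\frac{1}{\left(-6\right) \left(-6\right)}} + \frac{\frac{1}{15} \cdot 23}{-324} = - \frac{25}{\frac{1}{36}} + \frac{23}{15} \left(- \frac{1}{324}\right) = - 25 \frac{1}{\frac{1}{36}} - \frac{23}{4860} = \left(-25\right) 36 - \frac{23}{4860} = -900 - \frac{23}{4860} = - \frac{4374023}{4860}$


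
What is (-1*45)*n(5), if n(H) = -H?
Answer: 225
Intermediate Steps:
(-1*45)*n(5) = (-1*45)*(-1*5) = -45*(-5) = 225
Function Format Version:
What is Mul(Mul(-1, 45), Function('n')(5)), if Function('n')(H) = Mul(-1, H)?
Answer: 225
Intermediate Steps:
Mul(Mul(-1, 45), Function('n')(5)) = Mul(Mul(-1, 45), Mul(-1, 5)) = Mul(-45, -5) = 225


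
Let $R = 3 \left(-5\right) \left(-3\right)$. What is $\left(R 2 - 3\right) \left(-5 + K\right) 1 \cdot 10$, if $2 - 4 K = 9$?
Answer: $- \frac{11745}{2} \approx -5872.5$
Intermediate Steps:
$K = - \frac{7}{4}$ ($K = \frac{1}{2} - \frac{9}{4} = - \frac{7}{4} \approx -1.75$)
$R = 45$ ($R = \left(-15\right) \left(-3\right) = 45$)
$\left(R 2 - 3\right) \left(-5 + K\right) 1 \cdot 10 = \left(45 \cdot 2 - 3\right) \left(-5 - \frac{7}{4}\right) 1 \cdot 10 = \left(90 - 3\right) \left(- \frac{27}{4}\right) 10 = 87 \left(- \frac{27}{4}\right) 10 = \left(- \frac{2349}{4}\right) 10 = - \frac{11745}{2}$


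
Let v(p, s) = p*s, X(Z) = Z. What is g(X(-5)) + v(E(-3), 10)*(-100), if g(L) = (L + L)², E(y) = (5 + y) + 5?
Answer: -6900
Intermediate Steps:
E(y) = 10 + y
g(L) = 4*L² (g(L) = (2*L)² = 4*L²)
g(X(-5)) + v(E(-3), 10)*(-100) = 4*(-5)² + ((10 - 3)*10)*(-100) = 4*25 + (7*10)*(-100) = 100 + 70*(-100) = 100 - 7000 = -6900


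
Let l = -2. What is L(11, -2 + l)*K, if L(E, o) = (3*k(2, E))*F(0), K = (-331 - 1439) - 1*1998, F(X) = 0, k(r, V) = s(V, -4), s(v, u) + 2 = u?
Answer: 0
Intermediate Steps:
s(v, u) = -2 + u
k(r, V) = -6 (k(r, V) = -2 - 4 = -6)
K = -3768 (K = -1770 - 1998 = -3768)
L(E, o) = 0 (L(E, o) = (3*(-6))*0 = -18*0 = 0)
L(11, -2 + l)*K = 0*(-3768) = 0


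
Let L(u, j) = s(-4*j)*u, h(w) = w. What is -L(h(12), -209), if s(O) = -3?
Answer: 36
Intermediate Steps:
L(u, j) = -3*u
-L(h(12), -209) = -(-3)*12 = -1*(-36) = 36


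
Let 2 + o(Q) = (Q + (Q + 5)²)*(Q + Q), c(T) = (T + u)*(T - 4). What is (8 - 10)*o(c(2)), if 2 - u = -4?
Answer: 6724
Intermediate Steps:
u = 6 (u = 2 - 1*(-4) = 2 + 4 = 6)
c(T) = (-4 + T)*(6 + T) (c(T) = (T + 6)*(T - 4) = (6 + T)*(-4 + T) = (-4 + T)*(6 + T))
o(Q) = -2 + 2*Q*(Q + (5 + Q)²) (o(Q) = -2 + (Q + (Q + 5)²)*(Q + Q) = -2 + (Q + (5 + Q)²)*(2*Q) = -2 + 2*Q*(Q + (5 + Q)²))
(8 - 10)*o(c(2)) = (8 - 10)*(-2 + 2*(-24 + 2² + 2*2)² + 2*(-24 + 2² + 2*2)*(5 + (-24 + 2² + 2*2))²) = -2*(-2 + 2*(-24 + 4 + 4)² + 2*(-24 + 4 + 4)*(5 + (-24 + 4 + 4))²) = -2*(-2 + 2*(-16)² + 2*(-16)*(5 - 16)²) = -2*(-2 + 2*256 + 2*(-16)*(-11)²) = -2*(-2 + 512 + 2*(-16)*121) = -2*(-2 + 512 - 3872) = -2*(-3362) = 6724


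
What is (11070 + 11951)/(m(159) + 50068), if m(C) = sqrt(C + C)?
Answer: 576307714/1253402153 - 23021*sqrt(318)/2506804306 ≈ 0.45963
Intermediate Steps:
m(C) = sqrt(2)*sqrt(C) (m(C) = sqrt(2*C) = sqrt(2)*sqrt(C))
(11070 + 11951)/(m(159) + 50068) = (11070 + 11951)/(sqrt(2)*sqrt(159) + 50068) = 23021/(sqrt(318) + 50068) = 23021/(50068 + sqrt(318))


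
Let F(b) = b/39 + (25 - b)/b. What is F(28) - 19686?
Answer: -21496445/1092 ≈ -19685.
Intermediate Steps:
F(b) = b/39 + (25 - b)/b (F(b) = b*(1/39) + (25 - b)/b = b/39 + (25 - b)/b)
F(28) - 19686 = (-1 + 25/28 + (1/39)*28) - 19686 = (-1 + 25*(1/28) + 28/39) - 19686 = (-1 + 25/28 + 28/39) - 19686 = 667/1092 - 19686 = -21496445/1092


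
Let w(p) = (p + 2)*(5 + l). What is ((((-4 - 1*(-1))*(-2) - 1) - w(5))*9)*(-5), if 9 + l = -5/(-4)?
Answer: -4365/4 ≈ -1091.3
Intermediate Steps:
l = -31/4 (l = -9 - 5/(-4) = -9 - 5*(-¼) = -9 + 5/4 = -31/4 ≈ -7.7500)
w(p) = -11/2 - 11*p/4 (w(p) = (p + 2)*(5 - 31/4) = (2 + p)*(-11/4) = -11/2 - 11*p/4)
((((-4 - 1*(-1))*(-2) - 1) - w(5))*9)*(-5) = ((((-4 - 1*(-1))*(-2) - 1) - (-11/2 - 11/4*5))*9)*(-5) = ((((-4 + 1)*(-2) - 1) - (-11/2 - 55/4))*9)*(-5) = (((-3*(-2) - 1) - 1*(-77/4))*9)*(-5) = (((6 - 1) + 77/4)*9)*(-5) = ((5 + 77/4)*9)*(-5) = ((97/4)*9)*(-5) = (873/4)*(-5) = -4365/4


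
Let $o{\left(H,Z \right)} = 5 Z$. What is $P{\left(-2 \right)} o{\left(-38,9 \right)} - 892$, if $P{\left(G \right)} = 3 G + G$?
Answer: $-1252$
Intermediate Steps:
$P{\left(G \right)} = 4 G$
$P{\left(-2 \right)} o{\left(-38,9 \right)} - 892 = 4 \left(-2\right) 5 \cdot 9 - 892 = \left(-8\right) 45 - 892 = -360 - 892 = -1252$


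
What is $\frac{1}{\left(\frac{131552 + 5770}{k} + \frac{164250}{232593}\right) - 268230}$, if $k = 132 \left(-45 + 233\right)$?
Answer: $- \frac{320668216}{86010834679683} \approx -3.7282 \cdot 10^{-6}$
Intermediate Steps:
$k = 24816$ ($k = 132 \cdot 188 = 24816$)
$\frac{1}{\left(\frac{131552 + 5770}{k} + \frac{164250}{232593}\right) - 268230} = \frac{1}{\left(\frac{131552 + 5770}{24816} + \frac{164250}{232593}\right) - 268230} = \frac{1}{\left(137322 \cdot \frac{1}{24816} + 164250 \cdot \frac{1}{232593}\right) - 268230} = \frac{1}{\left(\frac{22887}{4136} + \frac{54750}{77531}\right) - 268230} = \frac{1}{\frac{2000897997}{320668216} - 268230} = \frac{1}{- \frac{86010834679683}{320668216}} = - \frac{320668216}{86010834679683}$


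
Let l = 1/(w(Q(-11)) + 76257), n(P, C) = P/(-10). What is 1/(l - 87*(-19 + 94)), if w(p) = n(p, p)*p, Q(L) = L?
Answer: -762449/4974979715 ≈ -0.00015326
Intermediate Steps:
n(P, C) = -P/10 (n(P, C) = P*(-⅒) = -P/10)
w(p) = -p²/10 (w(p) = (-p/10)*p = -p²/10)
l = 10/762449 (l = 1/(-⅒*(-11)² + 76257) = 1/(-⅒*121 + 76257) = 1/(-121/10 + 76257) = 1/(762449/10) = 10/762449 ≈ 1.3116e-5)
1/(l - 87*(-19 + 94)) = 1/(10/762449 - 87*(-19 + 94)) = 1/(10/762449 - 87*75) = 1/(10/762449 - 6525) = 1/(-4974979715/762449) = -762449/4974979715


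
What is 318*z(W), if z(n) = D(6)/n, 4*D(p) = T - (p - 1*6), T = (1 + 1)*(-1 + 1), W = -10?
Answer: 0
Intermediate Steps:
T = 0 (T = 2*0 = 0)
D(p) = 3/2 - p/4 (D(p) = (0 - (p - 1*6))/4 = (0 - (p - 6))/4 = (0 - (-6 + p))/4 = (0 + (6 - p))/4 = (6 - p)/4 = 3/2 - p/4)
z(n) = 0 (z(n) = (3/2 - ¼*6)/n = (3/2 - 3/2)/n = 0/n = 0)
318*z(W) = 318*0 = 0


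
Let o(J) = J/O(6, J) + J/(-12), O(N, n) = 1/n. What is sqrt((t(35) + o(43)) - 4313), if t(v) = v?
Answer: I*sqrt(87573)/6 ≈ 49.321*I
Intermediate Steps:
o(J) = J**2 - J/12 (o(J) = J/(1/J) + J/(-12) = J*J + J*(-1/12) = J**2 - J/12)
sqrt((t(35) + o(43)) - 4313) = sqrt((35 + 43*(-1/12 + 43)) - 4313) = sqrt((35 + 43*(515/12)) - 4313) = sqrt((35 + 22145/12) - 4313) = sqrt(22565/12 - 4313) = sqrt(-29191/12) = I*sqrt(87573)/6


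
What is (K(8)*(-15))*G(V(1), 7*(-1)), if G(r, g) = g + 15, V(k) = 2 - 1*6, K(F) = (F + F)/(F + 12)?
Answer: -96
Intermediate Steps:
K(F) = 2*F/(12 + F) (K(F) = (2*F)/(12 + F) = 2*F/(12 + F))
V(k) = -4 (V(k) = 2 - 6 = -4)
G(r, g) = 15 + g
(K(8)*(-15))*G(V(1), 7*(-1)) = ((2*8/(12 + 8))*(-15))*(15 + 7*(-1)) = ((2*8/20)*(-15))*(15 - 7) = ((2*8*(1/20))*(-15))*8 = ((⅘)*(-15))*8 = -12*8 = -96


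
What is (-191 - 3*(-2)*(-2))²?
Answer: 41209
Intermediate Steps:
(-191 - 3*(-2)*(-2))² = (-191 + 6*(-2))² = (-191 - 12)² = (-203)² = 41209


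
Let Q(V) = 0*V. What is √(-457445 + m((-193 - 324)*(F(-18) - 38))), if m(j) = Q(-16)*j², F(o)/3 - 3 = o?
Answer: I*√457445 ≈ 676.35*I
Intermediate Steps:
Q(V) = 0
F(o) = 9 + 3*o
m(j) = 0 (m(j) = 0*j² = 0)
√(-457445 + m((-193 - 324)*(F(-18) - 38))) = √(-457445 + 0) = √(-457445) = I*√457445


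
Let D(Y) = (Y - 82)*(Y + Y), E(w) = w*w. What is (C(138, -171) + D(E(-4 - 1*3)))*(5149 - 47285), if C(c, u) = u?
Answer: 143473080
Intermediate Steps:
E(w) = w²
D(Y) = 2*Y*(-82 + Y) (D(Y) = (-82 + Y)*(2*Y) = 2*Y*(-82 + Y))
(C(138, -171) + D(E(-4 - 1*3)))*(5149 - 47285) = (-171 + 2*(-4 - 1*3)²*(-82 + (-4 - 1*3)²))*(5149 - 47285) = (-171 + 2*(-4 - 3)²*(-82 + (-4 - 3)²))*(-42136) = (-171 + 2*(-7)²*(-82 + (-7)²))*(-42136) = (-171 + 2*49*(-82 + 49))*(-42136) = (-171 + 2*49*(-33))*(-42136) = (-171 - 3234)*(-42136) = -3405*(-42136) = 143473080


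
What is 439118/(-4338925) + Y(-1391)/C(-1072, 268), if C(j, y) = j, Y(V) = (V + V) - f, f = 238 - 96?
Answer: 3054070551/1162831900 ≈ 2.6264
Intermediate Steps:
f = 142
Y(V) = -142 + 2*V (Y(V) = (V + V) - 1*142 = 2*V - 142 = -142 + 2*V)
439118/(-4338925) + Y(-1391)/C(-1072, 268) = 439118/(-4338925) + (-142 + 2*(-1391))/(-1072) = 439118*(-1/4338925) + (-142 - 2782)*(-1/1072) = -439118/4338925 - 2924*(-1/1072) = -439118/4338925 + 731/268 = 3054070551/1162831900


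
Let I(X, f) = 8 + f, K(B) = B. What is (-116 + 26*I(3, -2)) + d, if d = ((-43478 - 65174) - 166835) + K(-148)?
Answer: -275595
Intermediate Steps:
d = -275635 (d = ((-43478 - 65174) - 166835) - 148 = (-108652 - 166835) - 148 = -275487 - 148 = -275635)
(-116 + 26*I(3, -2)) + d = (-116 + 26*(8 - 2)) - 275635 = (-116 + 26*6) - 275635 = (-116 + 156) - 275635 = 40 - 275635 = -275595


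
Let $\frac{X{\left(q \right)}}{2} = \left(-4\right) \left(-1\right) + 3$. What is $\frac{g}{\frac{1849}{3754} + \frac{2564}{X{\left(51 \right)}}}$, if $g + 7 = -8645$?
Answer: $- \frac{227357256}{4825571} \approx -47.115$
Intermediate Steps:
$g = -8652$ ($g = -7 - 8645 = -8652$)
$X{\left(q \right)} = 14$ ($X{\left(q \right)} = 2 \left(\left(-4\right) \left(-1\right) + 3\right) = 2 \left(4 + 3\right) = 2 \cdot 7 = 14$)
$\frac{g}{\frac{1849}{3754} + \frac{2564}{X{\left(51 \right)}}} = - \frac{8652}{\frac{1849}{3754} + \frac{2564}{14}} = - \frac{8652}{1849 \cdot \frac{1}{3754} + 2564 \cdot \frac{1}{14}} = - \frac{8652}{\frac{1849}{3754} + \frac{1282}{7}} = - \frac{8652}{\frac{4825571}{26278}} = \left(-8652\right) \frac{26278}{4825571} = - \frac{227357256}{4825571}$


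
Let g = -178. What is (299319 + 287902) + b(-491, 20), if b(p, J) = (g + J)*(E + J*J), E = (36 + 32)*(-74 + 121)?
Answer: 19053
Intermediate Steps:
E = 3196 (E = 68*47 = 3196)
b(p, J) = (-178 + J)*(3196 + J²) (b(p, J) = (-178 + J)*(3196 + J*J) = (-178 + J)*(3196 + J²))
(299319 + 287902) + b(-491, 20) = (299319 + 287902) + (-568888 + 20³ - 178*20² + 3196*20) = 587221 + (-568888 + 8000 - 178*400 + 63920) = 587221 + (-568888 + 8000 - 71200 + 63920) = 587221 - 568168 = 19053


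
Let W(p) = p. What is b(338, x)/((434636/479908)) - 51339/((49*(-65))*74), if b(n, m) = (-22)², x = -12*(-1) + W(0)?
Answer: 13691829943321/25609839710 ≈ 534.63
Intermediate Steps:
x = 12 (x = -12*(-1) + 0 = 12 + 0 = 12)
b(n, m) = 484
b(338, x)/((434636/479908)) - 51339/((49*(-65))*74) = 484/((434636/479908)) - 51339/((49*(-65))*74) = 484/((434636*(1/479908))) - 51339/((-3185*74)) = 484/(108659/119977) - 51339/(-235690) = 484*(119977/108659) - 51339*(-1/235690) = 58068868/108659 + 51339/235690 = 13691829943321/25609839710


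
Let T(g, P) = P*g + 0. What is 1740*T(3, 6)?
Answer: 31320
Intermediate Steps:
T(g, P) = P*g
1740*T(3, 6) = 1740*(6*3) = 1740*18 = 31320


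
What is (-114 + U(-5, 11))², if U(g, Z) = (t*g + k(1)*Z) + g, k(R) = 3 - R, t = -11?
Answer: 1764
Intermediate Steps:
U(g, Z) = -10*g + 2*Z (U(g, Z) = (-11*g + (3 - 1*1)*Z) + g = (-11*g + (3 - 1)*Z) + g = (-11*g + 2*Z) + g = -10*g + 2*Z)
(-114 + U(-5, 11))² = (-114 + (-10*(-5) + 2*11))² = (-114 + (50 + 22))² = (-114 + 72)² = (-42)² = 1764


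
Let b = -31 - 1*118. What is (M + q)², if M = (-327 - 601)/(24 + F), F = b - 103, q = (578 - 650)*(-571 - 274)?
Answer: 12027800844544/3249 ≈ 3.7020e+9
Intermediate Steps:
b = -149 (b = -31 - 118 = -149)
q = 60840 (q = -72*(-845) = 60840)
F = -252 (F = -149 - 103 = -252)
M = 232/57 (M = (-327 - 601)/(24 - 252) = -928/(-228) = -928*(-1/228) = 232/57 ≈ 4.0702)
(M + q)² = (232/57 + 60840)² = (3468112/57)² = 12027800844544/3249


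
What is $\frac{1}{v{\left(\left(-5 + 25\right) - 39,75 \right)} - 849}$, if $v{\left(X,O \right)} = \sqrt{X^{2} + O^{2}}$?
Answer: $- \frac{849}{714815} - \frac{\sqrt{5986}}{714815} \approx -0.001296$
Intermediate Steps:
$v{\left(X,O \right)} = \sqrt{O^{2} + X^{2}}$
$\frac{1}{v{\left(\left(-5 + 25\right) - 39,75 \right)} - 849} = \frac{1}{\sqrt{75^{2} + \left(\left(-5 + 25\right) - 39\right)^{2}} - 849} = \frac{1}{\sqrt{5625 + \left(20 - 39\right)^{2}} - 849} = \frac{1}{\sqrt{5625 + \left(-19\right)^{2}} - 849} = \frac{1}{\sqrt{5625 + 361} - 849} = \frac{1}{\sqrt{5986} - 849} = \frac{1}{-849 + \sqrt{5986}}$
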